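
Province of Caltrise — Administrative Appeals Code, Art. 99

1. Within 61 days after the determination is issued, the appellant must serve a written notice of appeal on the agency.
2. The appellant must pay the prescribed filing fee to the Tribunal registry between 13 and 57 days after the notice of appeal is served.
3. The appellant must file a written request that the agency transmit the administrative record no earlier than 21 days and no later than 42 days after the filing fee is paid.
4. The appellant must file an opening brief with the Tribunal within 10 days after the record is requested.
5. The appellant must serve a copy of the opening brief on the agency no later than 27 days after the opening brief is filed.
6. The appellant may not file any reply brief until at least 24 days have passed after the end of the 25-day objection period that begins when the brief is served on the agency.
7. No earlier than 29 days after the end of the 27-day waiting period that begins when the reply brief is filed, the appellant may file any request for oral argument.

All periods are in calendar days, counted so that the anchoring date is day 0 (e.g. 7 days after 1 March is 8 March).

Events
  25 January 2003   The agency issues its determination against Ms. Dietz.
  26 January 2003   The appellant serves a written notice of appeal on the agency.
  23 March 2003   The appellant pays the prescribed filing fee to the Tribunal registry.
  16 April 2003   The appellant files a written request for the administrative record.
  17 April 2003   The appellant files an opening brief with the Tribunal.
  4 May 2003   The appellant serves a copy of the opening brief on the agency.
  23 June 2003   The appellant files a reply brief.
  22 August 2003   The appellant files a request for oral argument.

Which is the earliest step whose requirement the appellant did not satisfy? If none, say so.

None — every step was satisfied

Step 1 — counting 61 days from 25 January 2003 (when the determination is issued) gives a deadline of 27 March 2003; 26 January 2003 is within that limit.
Step 2 — 13 and 57 days from 26 January 2003 (when the notice of appeal is served) are 8 February 2003 and 24 March 2003 respectively; done 23 March 2003, which is between those dates.
Step 3 — 21 and 42 days from 23 March 2003 (when the filing fee is paid) are 13 April 2003 and 4 May 2003 respectively; 16 April 2003 falls inside that range.
Step 4 — counting 10 days from 16 April 2003 (when the record is requested) gives a deadline of 26 April 2003; completed 17 April 2003, before the deadline.
Step 5 — counting 27 days from 17 April 2003 (when the opening brief is filed) gives a deadline of 14 May 2003; 4 May 2003 is within that limit.
Step 6 — must wait 24 days from 29 May 2003 (end of the 25-day objection period, which began when the brief is served on the agency on 4 May 2003), so not before 22 June 2003; done 23 June 2003, after the minimum wait.
Step 7 — must wait 29 days from 20 July 2003 (end of the 27-day waiting period, which began when the reply brief is filed on 23 June 2003), so not before 18 August 2003; done 22 August 2003 — permitted.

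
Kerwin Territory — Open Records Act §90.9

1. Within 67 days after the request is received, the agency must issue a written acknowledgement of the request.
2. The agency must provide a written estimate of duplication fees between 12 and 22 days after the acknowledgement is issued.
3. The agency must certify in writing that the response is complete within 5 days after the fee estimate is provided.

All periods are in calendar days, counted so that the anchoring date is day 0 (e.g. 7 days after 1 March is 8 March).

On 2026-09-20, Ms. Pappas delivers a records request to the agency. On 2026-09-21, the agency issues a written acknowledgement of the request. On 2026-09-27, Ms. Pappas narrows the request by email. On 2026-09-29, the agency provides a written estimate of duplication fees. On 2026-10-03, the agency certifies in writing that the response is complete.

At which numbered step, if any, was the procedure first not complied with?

Step 2

(1) due by 2026-09-20 + 67 days = 2026-11-26; done 2026-09-21 — timely.
(2) the permitted window runs from 2026-09-21 + 12 = 2026-10-03 to 2026-09-21 + 22 = 2026-10-13; 2026-09-29 is 4 days too early.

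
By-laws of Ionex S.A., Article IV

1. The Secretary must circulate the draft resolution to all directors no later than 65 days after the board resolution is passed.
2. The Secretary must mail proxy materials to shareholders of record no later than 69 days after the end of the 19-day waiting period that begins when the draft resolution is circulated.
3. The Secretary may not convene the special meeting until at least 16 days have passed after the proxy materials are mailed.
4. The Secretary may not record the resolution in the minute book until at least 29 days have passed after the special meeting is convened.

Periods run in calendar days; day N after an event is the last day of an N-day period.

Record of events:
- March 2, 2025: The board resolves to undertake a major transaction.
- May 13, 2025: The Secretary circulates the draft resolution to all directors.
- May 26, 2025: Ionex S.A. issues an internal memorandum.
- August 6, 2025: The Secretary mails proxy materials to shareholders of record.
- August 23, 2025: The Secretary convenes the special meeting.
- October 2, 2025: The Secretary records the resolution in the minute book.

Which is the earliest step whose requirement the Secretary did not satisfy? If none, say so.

Step 1

Step 1: 65 days after March 2, 2025 (when the board resolution is passed) is May 6, 2025; not done until May 13, 2025, 7 days after the deadline.
No need to go further; step 1 was not satisfied.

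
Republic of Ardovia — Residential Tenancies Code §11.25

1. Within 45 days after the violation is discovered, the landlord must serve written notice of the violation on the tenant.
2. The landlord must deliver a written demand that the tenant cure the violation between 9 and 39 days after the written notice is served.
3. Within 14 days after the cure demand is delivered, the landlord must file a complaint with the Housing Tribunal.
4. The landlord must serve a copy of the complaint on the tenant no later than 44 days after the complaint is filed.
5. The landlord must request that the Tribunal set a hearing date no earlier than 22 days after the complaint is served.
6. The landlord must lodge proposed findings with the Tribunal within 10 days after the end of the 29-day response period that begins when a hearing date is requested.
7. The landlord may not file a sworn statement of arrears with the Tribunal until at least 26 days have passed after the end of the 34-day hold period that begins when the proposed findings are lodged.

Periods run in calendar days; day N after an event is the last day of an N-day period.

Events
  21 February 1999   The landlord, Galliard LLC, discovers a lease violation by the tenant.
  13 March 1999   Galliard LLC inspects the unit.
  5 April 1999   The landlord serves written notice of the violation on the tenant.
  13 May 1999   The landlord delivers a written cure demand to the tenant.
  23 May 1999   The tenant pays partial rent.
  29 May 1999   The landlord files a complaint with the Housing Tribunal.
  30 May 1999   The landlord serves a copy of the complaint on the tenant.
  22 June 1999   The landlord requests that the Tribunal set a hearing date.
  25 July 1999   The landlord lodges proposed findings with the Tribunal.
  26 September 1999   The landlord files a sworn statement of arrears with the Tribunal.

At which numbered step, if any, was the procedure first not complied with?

Step 3

Step 1: 45 days after 21 February 1999 (when the violation is discovered) is 7 April 1999; completed 5 April 1999, before the deadline.
Step 2: the window is 9–39 days after 5 April 1999 (when the written notice is served), so 14 April 1999 through 14 May 1999; 13 May 1999 falls inside that range.
Step 3: 14 days after 13 May 1999 (when the cure demand is delivered) is 27 May 1999; done 29 May 1999 — 2 days late.
The procedure was therefore not followed at step 3.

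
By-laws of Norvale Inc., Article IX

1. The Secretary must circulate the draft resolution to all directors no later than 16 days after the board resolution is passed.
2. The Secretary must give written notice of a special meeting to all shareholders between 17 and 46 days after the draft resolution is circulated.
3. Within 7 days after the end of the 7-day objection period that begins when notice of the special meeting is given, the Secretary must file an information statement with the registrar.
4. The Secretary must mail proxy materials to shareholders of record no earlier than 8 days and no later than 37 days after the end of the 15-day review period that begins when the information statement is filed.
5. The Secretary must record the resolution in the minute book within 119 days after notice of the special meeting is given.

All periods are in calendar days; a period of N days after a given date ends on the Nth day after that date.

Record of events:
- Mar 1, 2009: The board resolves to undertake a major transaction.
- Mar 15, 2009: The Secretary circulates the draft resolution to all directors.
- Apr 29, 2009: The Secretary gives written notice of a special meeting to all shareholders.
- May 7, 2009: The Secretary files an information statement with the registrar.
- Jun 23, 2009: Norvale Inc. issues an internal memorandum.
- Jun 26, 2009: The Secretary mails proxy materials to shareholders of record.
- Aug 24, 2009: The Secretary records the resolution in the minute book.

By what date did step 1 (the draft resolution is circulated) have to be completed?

Step 1 runs from Mar 1, 2009, when the board resolution is passed. 16 days after Mar 1, 2009 is Mar 17, 2009.

Mar 17, 2009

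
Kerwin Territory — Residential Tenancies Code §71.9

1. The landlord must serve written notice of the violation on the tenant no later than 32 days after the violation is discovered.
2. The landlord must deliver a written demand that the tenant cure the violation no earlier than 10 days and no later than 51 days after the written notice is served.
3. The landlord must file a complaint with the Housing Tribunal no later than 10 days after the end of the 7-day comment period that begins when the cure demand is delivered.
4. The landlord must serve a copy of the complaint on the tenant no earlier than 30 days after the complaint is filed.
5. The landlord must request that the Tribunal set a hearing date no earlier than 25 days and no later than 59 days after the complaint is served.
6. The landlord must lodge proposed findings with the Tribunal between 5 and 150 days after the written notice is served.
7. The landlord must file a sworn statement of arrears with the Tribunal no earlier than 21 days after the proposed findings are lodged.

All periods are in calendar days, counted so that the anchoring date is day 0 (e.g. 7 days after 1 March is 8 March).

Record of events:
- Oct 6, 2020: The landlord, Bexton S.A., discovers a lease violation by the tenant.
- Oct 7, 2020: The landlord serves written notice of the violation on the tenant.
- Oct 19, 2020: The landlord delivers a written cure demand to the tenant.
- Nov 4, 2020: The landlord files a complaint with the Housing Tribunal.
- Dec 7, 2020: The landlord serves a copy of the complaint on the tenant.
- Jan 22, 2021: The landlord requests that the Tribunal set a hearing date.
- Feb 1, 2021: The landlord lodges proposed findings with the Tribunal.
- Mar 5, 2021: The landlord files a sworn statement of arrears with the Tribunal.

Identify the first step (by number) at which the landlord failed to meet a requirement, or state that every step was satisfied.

None — every step was satisfied

Step 1: 32 days after Oct 6, 2020 (when the violation is discovered) is Nov 7, 2020; completed Oct 7, 2020, before the deadline.
Step 2: the window is 10–51 days after Oct 7, 2020 (when the written notice is served), so Oct 17, 2020 through Nov 27, 2020; Oct 19, 2020 falls inside that range.
Step 3: 10 days after Oct 26, 2020 (end of the 7-day comment period, which began when the cure demand is delivered on Oct 19, 2020) is Nov 5, 2020; done Nov 4, 2020 — timely.
Step 4: the earliest permitted date is 30 days after Nov 4, 2020 (when the complaint is filed), i.e. Dec 4, 2020; done Dec 7, 2020 — permitted.
Step 5: the window is 25–59 days after Dec 7, 2020 (when the complaint is served), so Jan 1, 2021 through Feb 4, 2021; Jan 22, 2021 falls inside that range.
Step 6: the window is 5–150 days after Oct 7, 2020 (when the written notice is served), so Oct 12, 2020 through Mar 6, 2021; done Feb 1, 2021, which is between those dates.
Step 7: the earliest permitted date is 21 days after Feb 1, 2021 (when the proposed findings are lodged), i.e. Feb 22, 2021; done Mar 5, 2021, after the minimum wait.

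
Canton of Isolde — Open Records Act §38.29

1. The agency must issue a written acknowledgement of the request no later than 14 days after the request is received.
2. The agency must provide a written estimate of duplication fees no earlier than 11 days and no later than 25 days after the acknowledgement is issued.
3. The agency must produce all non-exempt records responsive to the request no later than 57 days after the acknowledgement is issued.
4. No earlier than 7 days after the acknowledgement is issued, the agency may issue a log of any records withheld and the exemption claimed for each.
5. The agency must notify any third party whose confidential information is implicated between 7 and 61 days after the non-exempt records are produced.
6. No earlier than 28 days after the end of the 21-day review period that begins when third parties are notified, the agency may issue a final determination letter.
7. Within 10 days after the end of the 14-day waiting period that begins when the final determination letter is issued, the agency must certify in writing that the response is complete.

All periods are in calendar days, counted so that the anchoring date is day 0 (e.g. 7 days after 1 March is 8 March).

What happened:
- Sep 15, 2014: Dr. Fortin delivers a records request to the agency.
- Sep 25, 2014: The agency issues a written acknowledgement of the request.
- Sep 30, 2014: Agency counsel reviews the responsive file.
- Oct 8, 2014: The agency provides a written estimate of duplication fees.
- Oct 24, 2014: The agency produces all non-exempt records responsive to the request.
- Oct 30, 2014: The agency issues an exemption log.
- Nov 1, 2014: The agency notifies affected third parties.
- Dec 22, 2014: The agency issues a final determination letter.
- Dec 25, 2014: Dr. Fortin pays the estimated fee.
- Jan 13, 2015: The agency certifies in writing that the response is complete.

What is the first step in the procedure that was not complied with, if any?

Step 1: 14 days after Sep 15, 2014 (when the request is received) is Sep 29, 2014; Sep 25, 2014 is within that limit.
Step 2: the window is 11–25 days after Sep 25, 2014 (when the acknowledgement is issued), so Oct 6, 2014 through Oct 20, 2014; done Oct 8, 2014 — within the window.
Step 3: 57 days after Sep 25, 2014 (when the acknowledgement is issued) is Nov 21, 2014; Oct 24, 2014 is within that limit.
Step 4: the earliest permitted date is 7 days after Sep 25, 2014 (when the acknowledgement is issued), i.e. Oct 2, 2014; done Oct 30, 2014 — permitted.
Step 5: the window is 7–61 days after Oct 24, 2014 (when the non-exempt records are produced), so Oct 31, 2014 through Dec 24, 2014; done Nov 1, 2014, which is between those dates.
Step 6: the earliest permitted date is 28 days after Nov 22, 2014 (end of the 21-day review period, which began when third parties are notified on Nov 1, 2014), i.e. Dec 20, 2014; done Dec 22, 2014 — permitted.
Step 7: 10 days after Jan 5, 2015 (end of the 14-day waiting period, which began when the final determination letter is issued on Dec 22, 2014) is Jan 15, 2015; done Jan 13, 2015 — timely.

None — every step was satisfied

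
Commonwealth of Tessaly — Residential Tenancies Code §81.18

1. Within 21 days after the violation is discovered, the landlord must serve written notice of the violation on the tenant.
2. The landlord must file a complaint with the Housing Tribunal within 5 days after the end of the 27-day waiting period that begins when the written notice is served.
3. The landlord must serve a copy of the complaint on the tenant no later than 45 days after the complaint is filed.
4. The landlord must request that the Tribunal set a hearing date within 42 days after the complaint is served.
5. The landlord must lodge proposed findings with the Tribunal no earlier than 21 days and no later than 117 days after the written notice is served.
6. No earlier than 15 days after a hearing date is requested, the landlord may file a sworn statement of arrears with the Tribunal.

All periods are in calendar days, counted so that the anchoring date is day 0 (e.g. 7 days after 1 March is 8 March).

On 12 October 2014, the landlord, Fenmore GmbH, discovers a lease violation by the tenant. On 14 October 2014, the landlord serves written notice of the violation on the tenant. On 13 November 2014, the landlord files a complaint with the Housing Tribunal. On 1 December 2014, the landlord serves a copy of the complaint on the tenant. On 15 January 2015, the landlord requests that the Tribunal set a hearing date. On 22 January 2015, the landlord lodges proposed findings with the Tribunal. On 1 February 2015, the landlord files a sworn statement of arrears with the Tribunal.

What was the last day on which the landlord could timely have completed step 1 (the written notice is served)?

Step 1 runs from 12 October 2014, when the violation is discovered. 21 days after 12 October 2014 is 2 November 2014.

2 November 2014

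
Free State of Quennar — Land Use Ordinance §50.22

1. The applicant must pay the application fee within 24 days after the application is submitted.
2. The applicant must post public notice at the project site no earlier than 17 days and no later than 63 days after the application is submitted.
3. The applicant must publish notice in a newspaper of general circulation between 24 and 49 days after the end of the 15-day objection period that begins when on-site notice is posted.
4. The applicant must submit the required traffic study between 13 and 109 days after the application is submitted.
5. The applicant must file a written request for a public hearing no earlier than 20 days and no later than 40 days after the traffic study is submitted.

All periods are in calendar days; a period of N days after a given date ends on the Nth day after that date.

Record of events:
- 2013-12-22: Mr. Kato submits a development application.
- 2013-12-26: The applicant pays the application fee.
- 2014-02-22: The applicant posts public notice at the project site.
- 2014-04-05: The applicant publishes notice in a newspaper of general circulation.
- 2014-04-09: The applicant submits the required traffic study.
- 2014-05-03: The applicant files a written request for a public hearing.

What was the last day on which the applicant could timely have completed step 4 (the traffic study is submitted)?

2014-04-10

Step 4 runs from 2013-12-22, when the application is submitted. The window is 13–109 days after 2013-12-22; it closes on 2014-04-10.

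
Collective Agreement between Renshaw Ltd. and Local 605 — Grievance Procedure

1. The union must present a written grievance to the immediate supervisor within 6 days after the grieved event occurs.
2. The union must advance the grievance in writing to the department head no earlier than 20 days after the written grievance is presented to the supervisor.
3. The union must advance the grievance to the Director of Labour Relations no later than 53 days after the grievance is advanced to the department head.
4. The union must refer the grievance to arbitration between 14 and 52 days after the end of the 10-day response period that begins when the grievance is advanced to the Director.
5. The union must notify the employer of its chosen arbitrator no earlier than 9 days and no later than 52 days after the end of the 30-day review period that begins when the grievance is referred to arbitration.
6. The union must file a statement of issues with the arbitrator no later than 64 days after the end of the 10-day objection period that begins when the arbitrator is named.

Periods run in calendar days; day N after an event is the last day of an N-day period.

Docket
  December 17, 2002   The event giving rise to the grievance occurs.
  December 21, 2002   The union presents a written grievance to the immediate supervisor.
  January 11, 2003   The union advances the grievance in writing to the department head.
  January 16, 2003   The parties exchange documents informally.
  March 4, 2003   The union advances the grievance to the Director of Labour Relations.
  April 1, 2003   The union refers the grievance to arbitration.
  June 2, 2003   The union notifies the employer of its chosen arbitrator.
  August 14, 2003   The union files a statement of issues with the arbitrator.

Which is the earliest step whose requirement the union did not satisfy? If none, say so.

(1) due by December 17, 2002 + 6 days = December 23, 2002; done December 21, 2002 — timely.
(2) permitted from December 21, 2002 + 20 days = January 10, 2003 onward; January 11, 2003 is on or after that date.
(3) due by January 11, 2003 + 53 days = March 5, 2003; done March 4, 2003 — timely.
(4) the permitted window runs from March 14, 2003 + 14 = March 28, 2003 to March 14, 2003 + 52 = May 5, 2003; April 1, 2003 falls inside that range.
(5) the permitted window runs from May 1, 2003 + 9 = May 10, 2003 to May 1, 2003 + 52 = June 22, 2003; done June 2, 2003, which is between those dates.
(6) due by June 12, 2003 + 64 days = August 15, 2003; August 14, 2003 is within that limit.

None — every step was satisfied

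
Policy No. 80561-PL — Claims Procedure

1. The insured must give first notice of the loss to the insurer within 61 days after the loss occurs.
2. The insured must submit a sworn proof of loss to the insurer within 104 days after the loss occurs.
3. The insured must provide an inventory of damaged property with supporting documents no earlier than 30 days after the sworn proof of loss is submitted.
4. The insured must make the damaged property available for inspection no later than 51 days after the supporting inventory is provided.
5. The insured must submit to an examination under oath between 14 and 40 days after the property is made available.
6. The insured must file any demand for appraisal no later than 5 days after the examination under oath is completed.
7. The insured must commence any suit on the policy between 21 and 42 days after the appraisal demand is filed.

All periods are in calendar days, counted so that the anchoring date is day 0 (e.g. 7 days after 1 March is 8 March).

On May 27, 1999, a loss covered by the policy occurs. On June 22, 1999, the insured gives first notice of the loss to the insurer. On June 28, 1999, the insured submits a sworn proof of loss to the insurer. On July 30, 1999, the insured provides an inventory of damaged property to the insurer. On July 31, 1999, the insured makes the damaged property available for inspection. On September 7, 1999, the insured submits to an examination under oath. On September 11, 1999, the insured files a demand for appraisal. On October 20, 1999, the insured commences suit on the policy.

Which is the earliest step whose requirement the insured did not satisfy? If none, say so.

Step 1 — counting 61 days from May 27, 1999 (when the loss occurs) gives a deadline of July 27, 1999; completed June 22, 1999, before the deadline.
Step 2 — counting 104 days from May 27, 1999 (when the loss occurs) gives a deadline of September 8, 1999; June 28, 1999 is within that limit.
Step 3 — must wait 30 days from June 28, 1999 (when the sworn proof of loss is submitted), so not before July 28, 1999; done July 30, 1999, after the minimum wait.
Step 4 — counting 51 days from July 30, 1999 (when the supporting inventory is provided) gives a deadline of September 19, 1999; July 31, 1999 is within that limit.
Step 5 — 14 and 40 days from July 31, 1999 (when the property is made available) are August 14, 1999 and September 9, 1999 respectively; done September 7, 1999, which is between those dates.
Step 6 — counting 5 days from September 7, 1999 (when the examination under oath is completed) gives a deadline of September 12, 1999; done September 11, 1999 — timely.
Step 7 — 21 and 42 days from September 11, 1999 (when the appraisal demand is filed) are October 2, 1999 and October 23, 1999 respectively; October 20, 1999 falls inside that range.

None — every step was satisfied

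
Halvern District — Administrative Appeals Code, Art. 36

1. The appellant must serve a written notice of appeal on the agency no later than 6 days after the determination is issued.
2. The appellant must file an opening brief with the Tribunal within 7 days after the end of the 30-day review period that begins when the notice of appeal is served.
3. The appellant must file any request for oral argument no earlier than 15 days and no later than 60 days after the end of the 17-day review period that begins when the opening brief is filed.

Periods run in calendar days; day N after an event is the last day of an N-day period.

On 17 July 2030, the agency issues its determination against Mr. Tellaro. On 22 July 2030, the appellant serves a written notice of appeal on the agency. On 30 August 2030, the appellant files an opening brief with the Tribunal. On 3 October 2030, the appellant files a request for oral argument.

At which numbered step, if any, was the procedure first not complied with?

(1) due by 17 July 2030 + 6 days = 23 July 2030; completed 22 July 2030, before the deadline.
(2) due by 21 August 2030 + 7 days = 28 August 2030; not done until 30 August 2030, 2 days after the deadline.

Step 2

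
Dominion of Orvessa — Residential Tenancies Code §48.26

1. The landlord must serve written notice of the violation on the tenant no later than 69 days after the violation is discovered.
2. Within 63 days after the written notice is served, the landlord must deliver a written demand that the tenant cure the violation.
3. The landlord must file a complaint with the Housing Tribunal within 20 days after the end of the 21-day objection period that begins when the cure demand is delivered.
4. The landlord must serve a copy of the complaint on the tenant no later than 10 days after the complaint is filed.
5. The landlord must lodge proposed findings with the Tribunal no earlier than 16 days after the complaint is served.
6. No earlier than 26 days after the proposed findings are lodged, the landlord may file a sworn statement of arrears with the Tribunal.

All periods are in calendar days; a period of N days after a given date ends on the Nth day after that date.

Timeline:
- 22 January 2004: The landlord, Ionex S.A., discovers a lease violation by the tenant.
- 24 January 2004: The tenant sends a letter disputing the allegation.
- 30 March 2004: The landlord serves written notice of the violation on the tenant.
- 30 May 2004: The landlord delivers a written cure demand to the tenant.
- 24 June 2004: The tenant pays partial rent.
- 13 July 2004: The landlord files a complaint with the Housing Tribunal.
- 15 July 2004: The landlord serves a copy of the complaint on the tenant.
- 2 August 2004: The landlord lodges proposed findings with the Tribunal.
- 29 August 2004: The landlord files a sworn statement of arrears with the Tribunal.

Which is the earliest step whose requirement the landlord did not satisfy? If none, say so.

Step 1: 69 days after 22 January 2004 (when the violation is discovered) is 31 March 2004; 30 March 2004 is within that limit.
Step 2: 63 days after 30 March 2004 (when the written notice is served) is 1 June 2004; done 30 May 2004 — timely.
Step 3: 20 days after 20 June 2004 (end of the 21-day objection period, which began when the cure demand is delivered on 30 May 2004) is 10 July 2004; 13 July 2004 misses that deadline by 3 days.
The analysis stops there.

Step 3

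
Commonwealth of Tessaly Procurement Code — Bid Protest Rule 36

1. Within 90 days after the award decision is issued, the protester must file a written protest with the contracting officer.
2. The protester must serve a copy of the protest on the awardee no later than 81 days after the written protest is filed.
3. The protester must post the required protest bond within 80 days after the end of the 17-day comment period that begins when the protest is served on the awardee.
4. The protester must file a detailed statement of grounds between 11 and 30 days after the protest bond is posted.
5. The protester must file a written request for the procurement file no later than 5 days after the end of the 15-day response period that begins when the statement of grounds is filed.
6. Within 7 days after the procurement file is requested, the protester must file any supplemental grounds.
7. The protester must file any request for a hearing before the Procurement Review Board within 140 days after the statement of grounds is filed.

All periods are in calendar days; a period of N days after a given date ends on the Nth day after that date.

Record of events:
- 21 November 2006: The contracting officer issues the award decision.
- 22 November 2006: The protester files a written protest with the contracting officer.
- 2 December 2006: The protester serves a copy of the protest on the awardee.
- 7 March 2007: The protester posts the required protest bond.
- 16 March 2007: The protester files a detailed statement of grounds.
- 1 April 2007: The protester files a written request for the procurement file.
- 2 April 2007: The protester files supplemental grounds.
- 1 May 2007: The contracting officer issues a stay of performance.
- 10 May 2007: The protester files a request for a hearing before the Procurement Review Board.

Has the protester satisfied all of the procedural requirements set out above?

No

Step 1: 90 days after 21 November 2006 (when the award decision is issued) is 19 February 2007; completed 22 November 2006, before the deadline.
Step 2: 81 days after 22 November 2006 (when the written protest is filed) is 11 February 2007; 2 December 2006 is within that limit.
Step 3: 80 days after 19 December 2006 (end of the 17-day comment period, which began when the protest is served on the awardee on 2 December 2006) is 9 March 2007; completed 7 March 2007, before the deadline.
Step 4: the window is 11–30 days after 7 March 2007 (when the protest bond is posted), so 18 March 2007 through 6 April 2007; 16 March 2007 is 2 days too early.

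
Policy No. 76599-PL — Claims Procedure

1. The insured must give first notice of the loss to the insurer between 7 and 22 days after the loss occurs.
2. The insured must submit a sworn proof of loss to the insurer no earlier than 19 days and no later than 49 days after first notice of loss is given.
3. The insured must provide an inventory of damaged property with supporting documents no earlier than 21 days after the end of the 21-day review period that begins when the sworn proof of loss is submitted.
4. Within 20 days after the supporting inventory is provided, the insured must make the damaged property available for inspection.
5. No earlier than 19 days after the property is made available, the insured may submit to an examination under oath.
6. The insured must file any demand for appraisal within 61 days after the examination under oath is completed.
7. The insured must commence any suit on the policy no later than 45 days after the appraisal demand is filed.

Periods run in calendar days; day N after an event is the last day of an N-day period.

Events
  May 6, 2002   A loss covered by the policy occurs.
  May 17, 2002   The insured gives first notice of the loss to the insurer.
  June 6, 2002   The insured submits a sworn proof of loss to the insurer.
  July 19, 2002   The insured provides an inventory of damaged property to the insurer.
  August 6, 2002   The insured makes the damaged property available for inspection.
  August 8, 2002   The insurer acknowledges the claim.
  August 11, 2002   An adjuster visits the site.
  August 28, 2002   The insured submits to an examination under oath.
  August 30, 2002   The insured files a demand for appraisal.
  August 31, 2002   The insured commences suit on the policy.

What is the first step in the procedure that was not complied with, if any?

(1) the permitted window runs from May 6, 2002 + 7 = May 13, 2002 to May 6, 2002 + 22 = May 28, 2002; done May 17, 2002 — within the window.
(2) the permitted window runs from May 17, 2002 + 19 = June 5, 2002 to May 17, 2002 + 49 = July 5, 2002; done June 6, 2002 — within the window.
(3) permitted from June 27, 2002 + 21 days = July 18, 2002 onward; done July 19, 2002, after the minimum wait.
(4) due by July 19, 2002 + 20 days = August 8, 2002; August 6, 2002 is within that limit.
(5) permitted from August 6, 2002 + 19 days = August 25, 2002 onward; done August 28, 2002, after the minimum wait.
(6) due by August 28, 2002 + 61 days = October 28, 2002; done August 30, 2002 — timely.
(7) due by August 30, 2002 + 45 days = October 14, 2002; August 31, 2002 is within that limit.

None — every step was satisfied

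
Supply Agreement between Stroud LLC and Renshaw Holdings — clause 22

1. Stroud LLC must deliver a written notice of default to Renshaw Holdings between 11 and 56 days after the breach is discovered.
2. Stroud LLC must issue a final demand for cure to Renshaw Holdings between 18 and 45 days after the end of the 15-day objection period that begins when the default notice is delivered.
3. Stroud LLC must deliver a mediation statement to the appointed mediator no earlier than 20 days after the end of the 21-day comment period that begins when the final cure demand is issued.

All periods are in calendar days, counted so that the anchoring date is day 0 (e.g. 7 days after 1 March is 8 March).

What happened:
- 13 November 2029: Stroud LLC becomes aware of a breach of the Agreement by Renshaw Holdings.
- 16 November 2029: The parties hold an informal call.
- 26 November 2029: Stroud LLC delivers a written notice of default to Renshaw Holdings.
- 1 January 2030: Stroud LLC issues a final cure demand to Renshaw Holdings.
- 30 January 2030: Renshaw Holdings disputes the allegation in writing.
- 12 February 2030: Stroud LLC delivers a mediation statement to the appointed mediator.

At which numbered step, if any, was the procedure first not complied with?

Step 1: the window is 11–56 days after 13 November 2029 (when the breach is discovered), so 24 November 2029 through 8 January 2030; 26 November 2029 falls inside that range.
Step 2: the window is 18–45 days after 11 December 2029 (end of the 15-day objection period, which began when the default notice is delivered on 26 November 2029), so 29 December 2029 through 25 January 2030; 1 January 2030 falls inside that range.
Step 3: the earliest permitted date is 20 days after 22 January 2030 (end of the 21-day comment period, which began when the final cure demand is issued on 1 January 2030), i.e. 11 February 2030; 12 February 2030 is on or after that date.

None — every step was satisfied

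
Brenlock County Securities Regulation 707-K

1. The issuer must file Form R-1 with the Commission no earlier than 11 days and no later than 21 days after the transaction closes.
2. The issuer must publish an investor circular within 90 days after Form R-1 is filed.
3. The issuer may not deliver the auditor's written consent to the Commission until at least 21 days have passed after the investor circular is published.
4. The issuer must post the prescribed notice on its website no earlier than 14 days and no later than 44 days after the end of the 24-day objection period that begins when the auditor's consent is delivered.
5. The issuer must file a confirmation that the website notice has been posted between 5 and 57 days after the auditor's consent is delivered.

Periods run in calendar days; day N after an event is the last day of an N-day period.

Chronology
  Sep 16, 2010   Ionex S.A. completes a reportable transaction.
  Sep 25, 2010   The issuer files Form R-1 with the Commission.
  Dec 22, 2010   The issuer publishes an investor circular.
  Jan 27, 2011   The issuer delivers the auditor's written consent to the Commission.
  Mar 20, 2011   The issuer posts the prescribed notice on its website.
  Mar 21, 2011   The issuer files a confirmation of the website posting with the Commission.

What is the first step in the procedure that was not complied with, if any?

Step 1

Step 1: the window is 11–21 days after Sep 16, 2010 (when the transaction closes), so Sep 27, 2010 through Oct 7, 2010; done Sep 25, 2010 — 2 days before the window opened.
Later steps need not be reached.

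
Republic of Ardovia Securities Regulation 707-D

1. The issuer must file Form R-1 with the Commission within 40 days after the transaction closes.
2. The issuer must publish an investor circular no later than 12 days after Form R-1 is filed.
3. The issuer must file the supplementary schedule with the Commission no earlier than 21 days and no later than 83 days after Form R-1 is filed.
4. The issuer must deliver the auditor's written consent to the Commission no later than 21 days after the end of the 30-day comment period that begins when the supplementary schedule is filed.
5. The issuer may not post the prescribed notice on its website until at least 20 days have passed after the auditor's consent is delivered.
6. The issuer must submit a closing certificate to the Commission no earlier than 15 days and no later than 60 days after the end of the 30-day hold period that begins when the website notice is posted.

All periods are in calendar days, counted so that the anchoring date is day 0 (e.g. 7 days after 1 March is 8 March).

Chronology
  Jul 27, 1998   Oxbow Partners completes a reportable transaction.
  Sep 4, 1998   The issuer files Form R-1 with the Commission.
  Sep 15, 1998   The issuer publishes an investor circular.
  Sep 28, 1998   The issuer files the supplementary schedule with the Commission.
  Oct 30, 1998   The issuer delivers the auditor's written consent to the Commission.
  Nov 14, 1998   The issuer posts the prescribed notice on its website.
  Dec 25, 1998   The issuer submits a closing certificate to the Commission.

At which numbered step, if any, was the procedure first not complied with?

Step 1: 40 days after Jul 27, 1998 (when the transaction closes) is Sep 5, 1998; done Sep 4, 1998 — timely.
Step 2: 12 days after Sep 4, 1998 (when Form R-1 is filed) is Sep 16, 1998; done Sep 15, 1998 — timely.
Step 3: the window is 21–83 days after Sep 4, 1998 (when Form R-1 is filed), so Sep 25, 1998 through Nov 26, 1998; done Sep 28, 1998, which is between those dates.
Step 4: 21 days after Oct 28, 1998 (end of the 30-day comment period, which began when the supplementary schedule is filed on Sep 28, 1998) is Nov 18, 1998; done Oct 30, 1998 — timely.
Step 5: the earliest permitted date is 20 days after Oct 30, 1998 (when the auditor's consent is delivered), i.e. Nov 19, 1998; Nov 14, 1998 is 5 days before the earliest permitted date.
No need to go further; step 5 was not satisfied.

Step 5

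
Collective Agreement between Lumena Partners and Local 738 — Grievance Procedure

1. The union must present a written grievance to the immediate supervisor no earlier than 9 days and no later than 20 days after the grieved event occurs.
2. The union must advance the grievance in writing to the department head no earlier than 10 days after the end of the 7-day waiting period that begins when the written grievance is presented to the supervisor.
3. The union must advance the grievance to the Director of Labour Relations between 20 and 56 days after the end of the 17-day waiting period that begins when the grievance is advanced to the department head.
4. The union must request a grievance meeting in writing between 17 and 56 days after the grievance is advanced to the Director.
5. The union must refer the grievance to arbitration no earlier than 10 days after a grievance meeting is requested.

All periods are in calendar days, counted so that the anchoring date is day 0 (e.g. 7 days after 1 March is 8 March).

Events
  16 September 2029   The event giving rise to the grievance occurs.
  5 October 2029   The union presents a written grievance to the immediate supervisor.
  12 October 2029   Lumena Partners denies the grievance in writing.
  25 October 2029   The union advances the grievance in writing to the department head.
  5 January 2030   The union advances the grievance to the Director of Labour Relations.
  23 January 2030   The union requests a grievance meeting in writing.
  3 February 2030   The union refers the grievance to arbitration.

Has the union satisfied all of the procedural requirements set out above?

Step 1: the window is 9–20 days after 16 September 2029 (when the grieved event occurs), so 25 September 2029 through 6 October 2029; done 5 October 2029, which is between those dates.
Step 2: the earliest permitted date is 10 days after 12 October 2029 (end of the 7-day waiting period, which began when the written grievance is presented to the supervisor on 5 October 2029), i.e. 22 October 2029; done 25 October 2029, after the minimum wait.
Step 3: the window is 20–56 days after 11 November 2029 (end of the 17-day waiting period, which began when the grievance is advanced to the department head on 25 October 2029), so 1 December 2029 through 6 January 2030; done 5 January 2030, which is between those dates.
Step 4: the window is 17–56 days after 5 January 2030 (when the grievance is advanced to the Director), so 22 January 2030 through 2 March 2030; 23 January 2030 falls inside that range.
Step 5: the earliest permitted date is 10 days after 23 January 2030 (when a grievance meeting is requested), i.e. 2 February 2030; 3 February 2030 is on or after that date.

Yes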